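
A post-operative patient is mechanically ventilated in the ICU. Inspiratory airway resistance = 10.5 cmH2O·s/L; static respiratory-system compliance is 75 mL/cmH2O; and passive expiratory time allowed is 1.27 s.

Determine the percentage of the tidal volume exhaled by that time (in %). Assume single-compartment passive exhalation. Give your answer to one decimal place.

80.1

τ = R × C = 10.5 × 75 mL/cmH2O = 10.5 × 0.075 L/cmH2O = 0.7875 s.
Passive exhalation: V(t)/V₀ = e^(−t/τ) = e^(−1.27/0.7875) = 0.1993.
Fraction exhaled = 1 − 0.1993 = 0.8007 → 80.07%.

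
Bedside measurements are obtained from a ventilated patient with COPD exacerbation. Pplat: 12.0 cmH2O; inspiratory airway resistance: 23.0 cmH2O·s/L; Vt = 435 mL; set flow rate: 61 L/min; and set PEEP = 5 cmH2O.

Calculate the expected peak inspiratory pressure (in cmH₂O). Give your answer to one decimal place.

35.4

Flow: 61 L/min ÷ 60 = 1.0167 L/s.
PIP = Pplat + Raw × flow = 12.0 + 23.0 × 1.0167 = 12.0 + 23.384 = 35.384 cmH2O.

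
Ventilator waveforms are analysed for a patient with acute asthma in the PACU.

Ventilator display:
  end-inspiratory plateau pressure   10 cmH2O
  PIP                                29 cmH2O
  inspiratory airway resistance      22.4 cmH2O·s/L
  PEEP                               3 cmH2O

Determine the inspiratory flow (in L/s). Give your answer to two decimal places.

flow = (PIP − Pplat) / Raw = 19.0 / 22.4 = 0.8482 L/s.

0.85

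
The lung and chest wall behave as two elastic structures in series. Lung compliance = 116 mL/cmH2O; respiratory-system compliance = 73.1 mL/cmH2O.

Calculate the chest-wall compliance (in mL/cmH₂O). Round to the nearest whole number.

198

1/Ccw = 1/Crs − 1/CL.
1/Ccw = 1/73.1 − 1/116 = 0.005059.
Ccw = 197.67 mL/cmH2O.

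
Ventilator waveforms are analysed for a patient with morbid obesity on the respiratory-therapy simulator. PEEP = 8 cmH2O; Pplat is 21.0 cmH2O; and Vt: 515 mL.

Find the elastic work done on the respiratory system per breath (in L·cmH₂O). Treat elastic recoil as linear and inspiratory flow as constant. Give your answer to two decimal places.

Elastic work ≈ ½ × (Pplat − PEEP) × Vt = 0.5 × (21.0 − 8) × 0.515 L = 0.5 × 13.0 × 0.515 = 3.348 L·cmH2O.

3.35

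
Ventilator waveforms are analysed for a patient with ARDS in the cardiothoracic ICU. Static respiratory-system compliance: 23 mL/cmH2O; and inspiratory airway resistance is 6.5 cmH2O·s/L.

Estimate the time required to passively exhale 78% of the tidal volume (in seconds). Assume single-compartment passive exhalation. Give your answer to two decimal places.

0.23

τ = R × C = 6.5 × 23 mL/cmH2O = 6.5 × 0.023 L/cmH2O = 0.1495 s.
Exhaled fraction f = 1 − e^(−t/τ) → t = −τ·ln(1 − f) = −0.1495·ln(0.22) = 0.2264 s.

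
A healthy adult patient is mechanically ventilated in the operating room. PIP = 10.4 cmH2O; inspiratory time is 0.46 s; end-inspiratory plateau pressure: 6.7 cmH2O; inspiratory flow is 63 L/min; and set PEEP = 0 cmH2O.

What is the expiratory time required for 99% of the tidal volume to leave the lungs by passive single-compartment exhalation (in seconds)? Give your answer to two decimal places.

1.17

Flow: 63 L/min ÷ 60 = 1.05 L/s.
Vt = flow × Ti = 1.05 L/s × 0.46 s × 1000 mL/L = 483.0 mL.
R = (PIP − Pplat)/V̇ = (10.4 − 6.7) / 1.05 = 3.7/1.05 = 3.524 cmH2O·s/L.
C = Vt/(Pplat − PEEP) = 483.0 / (6.7 − 0) = 483.0/6.7 = 72.09 mL/cmH2O.
τ = R × C = 3.524 × 0.07209 L/cmH2O = 0.254 s.
t = −τ·ln(1 − 0.99) = −0.254·ln(0.01) = 1.17 s.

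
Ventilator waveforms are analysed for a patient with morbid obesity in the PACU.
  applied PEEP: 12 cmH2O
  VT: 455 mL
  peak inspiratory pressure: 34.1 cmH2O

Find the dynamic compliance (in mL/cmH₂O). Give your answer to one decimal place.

20.6

Dynamic compliance = Vt / (PIP − PEEP) = 455 / (34.1 − 12) = 455 / 22.1 = 20.588 mL/cmH2O.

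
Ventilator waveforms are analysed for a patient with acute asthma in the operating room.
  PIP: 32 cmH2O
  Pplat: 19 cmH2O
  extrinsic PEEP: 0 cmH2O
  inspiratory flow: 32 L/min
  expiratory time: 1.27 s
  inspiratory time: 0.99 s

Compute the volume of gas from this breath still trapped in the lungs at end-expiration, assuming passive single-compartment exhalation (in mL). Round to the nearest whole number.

Flow: 32 L/min ÷ 60 = 0.5333 L/s.
Vt = flow × Ti = 0.5333 L/s × 0.99 s × 1000 mL/L = 527.97 mL.
R = (PIP − Pplat)/V̇ = (32 − 19) / 0.5333 = 13.0/0.5333 = 24.377 cmH2O·s/L.
C = Vt/(Pplat − PEEP) = 527.97 / (19 − 0) = 527.97/19.0 = 27.788 mL/cmH2O.
τ = R × C = 24.377 × 0.02779 L/cmH2O = 0.6774 s.
Fraction remaining = e^(−Te/τ) = e^(−1.27/0.6774) = 0.1534.
Trapped volume = 527.97 × 0.1534 = 80.991 mL.

81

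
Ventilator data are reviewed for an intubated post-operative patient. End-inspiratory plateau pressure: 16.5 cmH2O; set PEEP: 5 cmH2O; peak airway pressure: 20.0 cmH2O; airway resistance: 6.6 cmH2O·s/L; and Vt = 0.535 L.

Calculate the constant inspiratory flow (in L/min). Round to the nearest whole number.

flow = (PIP − Pplat) / Raw = (20.0 − 16.5) / 6.6 = 0.5303 L/s × 60 = 31.818 L/min.

32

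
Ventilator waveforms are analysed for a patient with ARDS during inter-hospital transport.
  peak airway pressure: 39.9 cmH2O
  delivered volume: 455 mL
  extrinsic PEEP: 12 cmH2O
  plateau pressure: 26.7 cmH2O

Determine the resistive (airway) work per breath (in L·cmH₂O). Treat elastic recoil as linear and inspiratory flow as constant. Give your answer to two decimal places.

6.01

With constant inspiratory flow the resistive pressure is constant at PIP − Pplat = 39.9 − 26.7 = 13.2 cmH2O, so resistive work = 13.2 × 0.455 = 6.006 L·cmH2O.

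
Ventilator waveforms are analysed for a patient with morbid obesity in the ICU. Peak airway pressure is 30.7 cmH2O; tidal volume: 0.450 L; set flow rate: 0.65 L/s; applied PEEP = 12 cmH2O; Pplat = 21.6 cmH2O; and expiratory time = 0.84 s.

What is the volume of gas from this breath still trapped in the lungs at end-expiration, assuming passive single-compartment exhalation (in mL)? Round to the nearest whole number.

R = (PIP − Pplat)/V̇ = (30.7 − 21.6) / 0.65 = 9.1/0.65 = 14.0 cmH2O·s/L.
C = Vt/(Pplat − PEEP) = 450.0 / (21.6 − 12) = 450.0/9.6 = 46.875 mL/cmH2O.
τ = R × C = 14.0 × 0.04688 L/cmH2O = 0.6563 s.
Fraction remaining = e^(−Te/τ) = e^(−0.84/0.6563) = 0.2781.
Trapped volume = 450.0 × 0.2781 = 125.15 mL.

125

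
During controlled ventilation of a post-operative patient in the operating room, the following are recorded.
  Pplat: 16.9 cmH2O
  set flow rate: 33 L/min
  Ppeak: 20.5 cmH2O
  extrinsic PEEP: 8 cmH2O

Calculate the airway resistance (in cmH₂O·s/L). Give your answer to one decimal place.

Flow: 33 L/min ÷ 60 = 0.55 L/s.
Raw = (PIP − Pplat) / flow = (20.5 − 16.9) / 0.55 = 3.6 / 0.55 = 6.545 cmH2O·s/L.

6.5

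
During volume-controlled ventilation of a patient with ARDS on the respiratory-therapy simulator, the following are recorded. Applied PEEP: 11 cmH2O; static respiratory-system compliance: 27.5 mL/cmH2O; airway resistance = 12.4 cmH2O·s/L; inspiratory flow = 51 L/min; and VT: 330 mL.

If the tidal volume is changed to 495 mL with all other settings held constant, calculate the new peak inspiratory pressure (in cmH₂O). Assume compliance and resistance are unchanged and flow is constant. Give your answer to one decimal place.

Flow: 51 L/min ÷ 60 = 0.85 L/s.
PIP = Vt/C + R·V̇ + PEEP (constant-flow equation of motion).
Only the elastic term changes: ΔPIP = ΔVt / C = (495 − 330) / 27.5 = 6.0 cmH2O.
Original PIP = 330/27.5 + 12.4×0.85 + 11 = 33.54 cmH2O; new PIP = 33.54 + (6.0) = 39.54 cmH2O.

39.5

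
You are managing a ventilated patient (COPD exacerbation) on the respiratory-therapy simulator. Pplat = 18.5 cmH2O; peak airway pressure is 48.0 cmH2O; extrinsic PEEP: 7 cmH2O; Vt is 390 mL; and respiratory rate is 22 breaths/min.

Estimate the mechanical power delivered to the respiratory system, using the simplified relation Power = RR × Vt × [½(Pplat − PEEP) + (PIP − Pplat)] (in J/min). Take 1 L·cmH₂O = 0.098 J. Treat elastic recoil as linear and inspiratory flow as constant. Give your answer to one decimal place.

Per-breath work = Vt × [½(Pplat−PEEP) + (PIP−Pplat)] = 0.390 × [0.5×11.5 + 29.5] = 0.390 × 35.25 = 13.748 L·cmH2O.
Power = 22 × 13.748 = 302.46 L·cmH2O/min.
× 0.098 J/(L·cmH2O) → 29.641 J/min.

29.6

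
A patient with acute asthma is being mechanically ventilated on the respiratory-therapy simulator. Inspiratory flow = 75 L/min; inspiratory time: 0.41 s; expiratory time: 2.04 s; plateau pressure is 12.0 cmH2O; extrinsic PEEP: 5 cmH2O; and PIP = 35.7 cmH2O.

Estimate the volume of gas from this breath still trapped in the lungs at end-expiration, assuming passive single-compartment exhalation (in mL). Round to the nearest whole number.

118

Flow: 75 L/min ÷ 60 = 1.25 L/s.
Vt = flow × Ti = 1.25 L/s × 0.41 s × 1000 mL/L = 512.5 mL.
R = (PIP − Pplat)/V̇ = (35.7 − 12.0) / 1.25 = 23.7/1.25 = 18.96 cmH2O·s/L.
C = Vt/(Pplat − PEEP) = 512.5 / (12.0 − 5) = 512.5/7.0 = 73.214 mL/cmH2O.
τ = R × C = 18.96 × 0.07321 L/cmH2O = 1.388 s.
Fraction remaining = e^(−Te/τ) = e^(−2.04/1.388) = 0.23.
Trapped volume = 512.5 × 0.23 = 117.88 mL.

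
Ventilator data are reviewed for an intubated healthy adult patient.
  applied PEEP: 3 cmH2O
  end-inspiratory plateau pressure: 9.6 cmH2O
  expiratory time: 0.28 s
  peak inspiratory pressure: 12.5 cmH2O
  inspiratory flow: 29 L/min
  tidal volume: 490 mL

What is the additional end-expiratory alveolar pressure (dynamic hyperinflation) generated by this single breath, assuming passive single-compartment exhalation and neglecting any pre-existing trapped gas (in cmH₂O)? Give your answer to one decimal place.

Flow: 29 L/min ÷ 60 = 0.4833 L/s.
R = (PIP − Pplat)/V̇ = (12.5 − 9.6) / 0.4833 = 2.9/0.4833 = 6.0 cmH2O·s/L.
C = Vt/(Pplat − PEEP) = 490.0 / (9.6 − 3) = 490.0/6.6 = 74.242 mL/cmH2O.
τ = R × C = 6.0 × 0.07424 L/cmH2O = 0.4454 s.
Fraction remaining = e^(−Te/τ) = e^(−0.28/0.4454) = 0.5333; trapped volume = 490.0 × 0.5333 = 261.32 mL.
Additional alveolar pressure from trapping ≈ V_trapped / C = 261.32 / 74.242 = 3.52 cmH2O.

3.5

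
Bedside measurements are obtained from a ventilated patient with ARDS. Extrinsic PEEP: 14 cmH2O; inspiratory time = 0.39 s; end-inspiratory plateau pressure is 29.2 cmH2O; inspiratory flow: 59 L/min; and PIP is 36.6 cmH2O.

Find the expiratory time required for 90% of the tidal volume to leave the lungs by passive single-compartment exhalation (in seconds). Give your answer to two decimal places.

0.44

Flow: 59 L/min ÷ 60 = 0.9833 L/s.
Vt = flow × Ti = 0.9833 L/s × 0.39 s × 1000 mL/L = 383.49 mL.
R = (PIP − Pplat)/V̇ = (36.6 − 29.2) / 0.9833 = 7.4/0.9833 = 7.526 cmH2O·s/L.
C = Vt/(Pplat − PEEP) = 383.49 / (29.2 − 14) = 383.49/15.2 = 25.23 mL/cmH2O.
τ = R × C = 7.526 × 0.02523 L/cmH2O = 0.1899 s.
t = −τ·ln(1 − 0.90) = −0.1899·ln(0.1) = 0.4373 s.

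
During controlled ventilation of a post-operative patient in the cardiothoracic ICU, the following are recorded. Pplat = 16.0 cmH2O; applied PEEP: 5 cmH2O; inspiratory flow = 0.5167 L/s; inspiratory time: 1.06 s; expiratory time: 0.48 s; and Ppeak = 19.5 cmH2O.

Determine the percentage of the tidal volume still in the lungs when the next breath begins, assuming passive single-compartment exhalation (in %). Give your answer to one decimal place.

Vt = flow × Ti = 0.5167 L/s × 1.06 s × 1000 mL/L = 547.7 mL.
R = (PIP − Pplat)/V̇ = (19.5 − 16.0) / 0.5167 = 3.5/0.5167 = 6.774 cmH2O·s/L.
C = Vt/(Pplat − PEEP) = 547.7 / (16.0 − 5) = 547.7/11.0 = 49.791 mL/cmH2O.
τ = R × C = 6.774 × 0.04979 L/cmH2O = 0.3373 s.
Fraction remaining at end-expiration = e^(−Te/τ) = e^(−0.48/0.3373) = 0.241 → 24.1%.

24.1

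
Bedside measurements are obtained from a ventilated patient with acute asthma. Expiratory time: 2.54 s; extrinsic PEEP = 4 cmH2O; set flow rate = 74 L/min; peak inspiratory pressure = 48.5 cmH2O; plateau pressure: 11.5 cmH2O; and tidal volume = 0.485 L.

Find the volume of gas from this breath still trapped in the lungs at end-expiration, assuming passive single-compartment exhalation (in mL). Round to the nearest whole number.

131

Flow: 74 L/min ÷ 60 = 1.2333 L/s.
R = (PIP − Pplat)/V̇ = (48.5 − 11.5) / 1.2333 = 37.0/1.2333 = 30.001 cmH2O·s/L.
C = Vt/(Pplat − PEEP) = 485.0 / (11.5 − 4) = 485.0/7.5 = 64.667 mL/cmH2O.
τ = R × C = 30.001 × 0.06467 L/cmH2O = 1.94 s.
Fraction remaining = e^(−Te/τ) = e^(−2.54/1.94) = 0.27.
Trapped volume = 485.0 × 0.27 = 130.95 mL.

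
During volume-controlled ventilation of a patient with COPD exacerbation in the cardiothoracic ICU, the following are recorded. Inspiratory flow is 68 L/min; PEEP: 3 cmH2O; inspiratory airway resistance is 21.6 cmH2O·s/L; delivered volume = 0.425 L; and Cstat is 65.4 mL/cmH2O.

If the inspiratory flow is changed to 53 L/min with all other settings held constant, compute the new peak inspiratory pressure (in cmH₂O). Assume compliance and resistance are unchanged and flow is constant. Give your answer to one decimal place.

Flow: 68 L/min ÷ 60 = 1.1333 L/s.
New flow: 53 L/min ÷ 60 = 0.8833 L/s.
PIP = Vt/C + R·V̇ + PEEP (constant-flow equation of motion).
Only the resistive term changes: ΔPIP = R × ΔV̇ = 21.6 × (0.8833 − 1.1333) = 21.6 × -0.25 = -5.4 cmH2O.
Original PIP = 425/65.4 + 21.6×1.1333 + 3 = 33.978 cmH2O; new PIP = 33.978 + (-5.4) = 28.578 cmH2O.

28.6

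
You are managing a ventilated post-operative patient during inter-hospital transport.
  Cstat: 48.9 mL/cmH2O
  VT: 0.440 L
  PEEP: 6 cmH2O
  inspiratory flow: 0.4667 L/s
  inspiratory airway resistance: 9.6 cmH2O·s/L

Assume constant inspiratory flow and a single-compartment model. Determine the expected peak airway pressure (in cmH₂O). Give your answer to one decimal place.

Equation of motion (constant flow): PIP = Vt/C + R·V̇ + PEEP.
PIP = 440/48.9 + 9.6×0.4667 + 6 = 8.998 + 4.48 + 6 = 19.478 cmH2O.

19.5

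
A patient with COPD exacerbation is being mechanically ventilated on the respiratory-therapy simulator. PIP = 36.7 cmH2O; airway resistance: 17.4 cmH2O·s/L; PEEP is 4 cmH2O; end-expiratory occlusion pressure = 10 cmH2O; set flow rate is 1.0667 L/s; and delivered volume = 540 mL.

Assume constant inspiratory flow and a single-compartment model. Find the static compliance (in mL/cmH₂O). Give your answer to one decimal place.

Total PEEP = 10 cmH2O (set 4 + intrinsic 6); this is the baseline alveolar pressure.
Equation of motion (constant flow): PIP = Vt/C + R·V̇ + PEEP.
Vt/C = PIP − R·V̇ − PEEP = 36.7 − 17.4×1.0667 − 10 = 36.7 − 18.561 − 10 = 8.139 cmH2O.
C = Vt / 8.139 = 540 / 8.139 = 66.347 mL/cmH2O.

66.3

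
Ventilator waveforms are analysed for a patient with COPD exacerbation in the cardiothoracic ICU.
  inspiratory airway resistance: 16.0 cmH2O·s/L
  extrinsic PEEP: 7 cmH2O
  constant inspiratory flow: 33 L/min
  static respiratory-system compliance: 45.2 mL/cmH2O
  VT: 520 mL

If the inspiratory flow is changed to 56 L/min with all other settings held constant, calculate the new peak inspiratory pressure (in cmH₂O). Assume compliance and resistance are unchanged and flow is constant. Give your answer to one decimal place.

Flow: 33 L/min ÷ 60 = 0.55 L/s.
New flow: 56 L/min ÷ 60 = 0.9333 L/s.
PIP = Vt/C + R·V̇ + PEEP (constant-flow equation of motion).
Only the resistive term changes: ΔPIP = R × ΔV̇ = 16.0 × (0.9333 − 0.55) = 16.0 × 0.3833 = 6.133 cmH2O.
Original PIP = 520/45.2 + 16.0×0.55 + 7 = 27.304 cmH2O; new PIP = 27.304 + (6.133) = 33.437 cmH2O.

33.4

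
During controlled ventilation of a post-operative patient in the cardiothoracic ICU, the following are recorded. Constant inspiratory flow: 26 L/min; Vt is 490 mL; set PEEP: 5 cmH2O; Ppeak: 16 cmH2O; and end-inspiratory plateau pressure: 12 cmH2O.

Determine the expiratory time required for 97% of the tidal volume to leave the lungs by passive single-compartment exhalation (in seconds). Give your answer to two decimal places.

2.27

Flow: 26 L/min ÷ 60 = 0.4333 L/s.
R = (PIP − Pplat)/V̇ = (16 − 12) / 0.4333 = 4.0/0.4333 = 9.231 cmH2O·s/L.
C = Vt/(Pplat − PEEP) = 490.0 / (12 − 5) = 490.0/7.0 = 70.0 mL/cmH2O.
τ = R × C = 9.231 × 0.07 L/cmH2O = 0.6462 s.
t = −τ·ln(1 − 0.97) = −0.6462·ln(0.03) = 2.266 s.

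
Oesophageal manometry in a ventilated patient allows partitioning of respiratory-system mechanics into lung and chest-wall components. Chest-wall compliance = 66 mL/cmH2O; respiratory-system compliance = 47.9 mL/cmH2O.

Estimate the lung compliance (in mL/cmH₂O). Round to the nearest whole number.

1/CL = 1/Crs − 1/Ccw.
1/CL = 1/47.9 − 1/66 = 0.005725.
CL = 174.67 mL/cmH2O.

175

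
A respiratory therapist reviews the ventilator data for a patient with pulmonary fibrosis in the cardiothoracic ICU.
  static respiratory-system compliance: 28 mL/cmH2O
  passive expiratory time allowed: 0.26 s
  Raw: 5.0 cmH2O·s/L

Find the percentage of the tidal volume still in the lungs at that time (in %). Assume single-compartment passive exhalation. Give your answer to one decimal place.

15.6

τ = R × C = 5.0 × 28 mL/cmH2O = 5.0 × 0.028 L/cmH2O = 0.14 s.
Passive exhalation: V(t)/V₀ = e^(−t/τ) = e^(−0.26/0.14) = 0.1561.
Fraction remaining = 0.1561 → 15.61%.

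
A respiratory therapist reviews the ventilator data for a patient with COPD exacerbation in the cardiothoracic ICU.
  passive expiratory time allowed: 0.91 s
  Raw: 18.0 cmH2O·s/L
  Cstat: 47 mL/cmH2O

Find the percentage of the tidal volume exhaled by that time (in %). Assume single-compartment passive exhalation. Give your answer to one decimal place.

τ = R × C = 18.0 × 47 mL/cmH2O = 18.0 × 0.047 L/cmH2O = 0.846 s.
Passive exhalation: V(t)/V₀ = e^(−t/τ) = e^(−0.91/0.846) = 0.3411.
Fraction exhaled = 1 − 0.3411 = 0.6589 → 65.89%.

65.9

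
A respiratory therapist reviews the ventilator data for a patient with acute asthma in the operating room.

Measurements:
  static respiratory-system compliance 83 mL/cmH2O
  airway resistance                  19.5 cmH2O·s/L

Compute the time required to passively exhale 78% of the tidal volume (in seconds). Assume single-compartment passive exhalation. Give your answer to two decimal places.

τ = R × C = 19.5 × 83 mL/cmH2O = 19.5 × 0.083 L/cmH2O = 1.619 s.
Exhaled fraction f = 1 − e^(−t/τ) → t = −τ·ln(1 − f) = −1.619·ln(0.22) = 2.451 s.

2.45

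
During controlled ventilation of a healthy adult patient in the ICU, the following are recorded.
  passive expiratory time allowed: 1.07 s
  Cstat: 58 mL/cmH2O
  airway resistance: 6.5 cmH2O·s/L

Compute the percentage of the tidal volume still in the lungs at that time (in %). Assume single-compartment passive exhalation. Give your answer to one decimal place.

5.9

τ = R × C = 6.5 × 58 mL/cmH2O = 6.5 × 0.058 L/cmH2O = 0.377 s.
Passive exhalation: V(t)/V₀ = e^(−t/τ) = e^(−1.07/0.377) = 0.05853.
Fraction remaining = 0.05853 → 5.853%.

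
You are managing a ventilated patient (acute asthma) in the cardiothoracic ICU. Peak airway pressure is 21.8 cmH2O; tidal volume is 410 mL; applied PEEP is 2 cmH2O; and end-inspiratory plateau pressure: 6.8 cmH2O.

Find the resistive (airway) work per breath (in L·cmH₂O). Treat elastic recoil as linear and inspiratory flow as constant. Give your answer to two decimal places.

With constant inspiratory flow the resistive pressure is constant at PIP − Pplat = 21.8 − 6.8 = 15.0 cmH2O, so resistive work = 15.0 × 0.410 = 6.15 L·cmH2O.

6.15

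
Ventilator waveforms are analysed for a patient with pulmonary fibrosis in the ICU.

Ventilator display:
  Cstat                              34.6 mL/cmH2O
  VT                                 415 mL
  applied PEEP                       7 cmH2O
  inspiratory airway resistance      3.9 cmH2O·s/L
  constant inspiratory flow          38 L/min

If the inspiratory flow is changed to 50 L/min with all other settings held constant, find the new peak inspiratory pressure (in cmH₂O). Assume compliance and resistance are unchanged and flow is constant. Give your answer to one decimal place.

Flow: 38 L/min ÷ 60 = 0.6333 L/s.
New flow: 50 L/min ÷ 60 = 0.8333 L/s.
PIP = Vt/C + R·V̇ + PEEP (constant-flow equation of motion).
Only the resistive term changes: ΔPIP = R × ΔV̇ = 3.9 × (0.8333 − 0.6333) = 3.9 × 0.2 = 0.78 cmH2O.
Original PIP = 415/34.6 + 3.9×0.6333 + 7 = 21.464 cmH2O; new PIP = 21.464 + (0.78) = 22.244 cmH2O.

22.2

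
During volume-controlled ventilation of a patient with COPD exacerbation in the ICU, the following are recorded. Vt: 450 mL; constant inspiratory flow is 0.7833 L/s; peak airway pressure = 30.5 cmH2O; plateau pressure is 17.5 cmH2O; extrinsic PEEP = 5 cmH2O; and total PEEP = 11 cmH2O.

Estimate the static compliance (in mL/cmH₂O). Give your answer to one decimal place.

End-expiratory occlusion gives total PEEP = 11 cmH2O (intrinsic PEEP = 11 − 5 = 6). Use total PEEP for the elastic gradient.
Cstat = Vt / (Pplat − PEEPtotal) = 450 / (17.5 − 11) = 450 / 6.5 = 69.231 mL/cmH2O.

69.2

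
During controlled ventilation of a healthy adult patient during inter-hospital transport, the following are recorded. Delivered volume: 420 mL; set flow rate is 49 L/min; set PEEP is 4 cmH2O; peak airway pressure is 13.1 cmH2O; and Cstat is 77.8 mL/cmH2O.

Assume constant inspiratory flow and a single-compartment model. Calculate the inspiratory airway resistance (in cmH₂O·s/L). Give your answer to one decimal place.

Flow: 49 L/min ÷ 60 = 0.8167 L/s.
Equation of motion (constant flow): PIP = Vt/C + R·V̇ + PEEP.
R·V̇ = PIP − Vt/C − PEEP = 13.1 − 420/77.8 − 4 = 13.1 − 5.398 − 4 = 3.702 cmH2O.
R = 3.702 / 0.8167 = 4.533 cmH2O·s/L.

4.5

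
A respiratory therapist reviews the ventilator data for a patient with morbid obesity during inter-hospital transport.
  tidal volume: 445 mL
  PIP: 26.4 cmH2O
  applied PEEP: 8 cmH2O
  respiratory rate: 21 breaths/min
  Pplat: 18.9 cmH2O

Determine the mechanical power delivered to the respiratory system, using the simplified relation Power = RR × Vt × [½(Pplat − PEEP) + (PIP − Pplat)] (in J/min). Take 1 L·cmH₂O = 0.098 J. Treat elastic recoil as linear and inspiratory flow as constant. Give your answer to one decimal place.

Per-breath work = Vt × [½(Pplat−PEEP) + (PIP−Pplat)] = 0.445 × [0.5×10.9 + 7.5] = 0.445 × 12.95 = 5.763 L·cmH2O.
Power = 21 × 5.763 = 121.02 L·cmH2O/min.
× 0.098 J/(L·cmH2O) → 11.86 J/min.

11.9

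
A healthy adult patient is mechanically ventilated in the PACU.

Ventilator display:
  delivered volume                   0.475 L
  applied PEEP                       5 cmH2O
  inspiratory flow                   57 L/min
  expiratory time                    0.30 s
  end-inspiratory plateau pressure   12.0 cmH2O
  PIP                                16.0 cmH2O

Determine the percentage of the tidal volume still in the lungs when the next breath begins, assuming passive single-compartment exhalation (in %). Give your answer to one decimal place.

35.0

Flow: 57 L/min ÷ 60 = 0.95 L/s.
R = (PIP − Pplat)/V̇ = (16.0 − 12.0) / 0.95 = 4.0/0.95 = 4.211 cmH2O·s/L.
C = Vt/(Pplat − PEEP) = 475.0 / (12.0 − 5) = 475.0/7.0 = 67.857 mL/cmH2O.
τ = R × C = 4.211 × 0.06786 L/cmH2O = 0.2858 s.
Fraction remaining at end-expiration = e^(−Te/τ) = e^(−0.30/0.2858) = 0.35 → 35.0%.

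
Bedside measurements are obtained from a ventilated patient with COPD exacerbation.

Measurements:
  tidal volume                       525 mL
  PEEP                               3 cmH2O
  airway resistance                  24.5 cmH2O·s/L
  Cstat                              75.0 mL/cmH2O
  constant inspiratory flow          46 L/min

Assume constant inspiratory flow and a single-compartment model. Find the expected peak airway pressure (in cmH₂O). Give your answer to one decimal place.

28.8

Flow: 46 L/min ÷ 60 = 0.7667 L/s.
Equation of motion (constant flow): PIP = Vt/C + R·V̇ + PEEP.
PIP = 525/75.0 + 24.5×0.7667 + 3 = 7.0 + 18.784 + 3 = 28.784 cmH2O.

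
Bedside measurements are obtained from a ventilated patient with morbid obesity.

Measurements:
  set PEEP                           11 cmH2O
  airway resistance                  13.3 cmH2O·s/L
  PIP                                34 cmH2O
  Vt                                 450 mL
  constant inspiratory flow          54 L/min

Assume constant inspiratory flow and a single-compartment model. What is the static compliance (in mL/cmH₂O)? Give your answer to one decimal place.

Flow: 54 L/min ÷ 60 = 0.9 L/s.
Equation of motion (constant flow): PIP = Vt/C + R·V̇ + PEEP.
Vt/C = PIP − R·V̇ − PEEP = 34 − 13.3×0.9 − 11 = 34 − 11.97 − 11 = 11.03 cmH2O.
C = Vt / 11.03 = 450 / 11.03 = 40.798 mL/cmH2O.

40.8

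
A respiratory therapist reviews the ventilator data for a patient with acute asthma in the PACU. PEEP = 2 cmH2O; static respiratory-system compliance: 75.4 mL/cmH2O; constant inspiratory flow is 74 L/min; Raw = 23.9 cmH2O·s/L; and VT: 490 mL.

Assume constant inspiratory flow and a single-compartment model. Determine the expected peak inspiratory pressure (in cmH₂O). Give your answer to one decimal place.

Flow: 74 L/min ÷ 60 = 1.2333 L/s.
Equation of motion (constant flow): PIP = Vt/C + R·V̇ + PEEP.
PIP = 490/75.4 + 23.9×1.2333 + 2 = 6.499 + 29.476 + 2 = 37.975 cmH2O.

38.0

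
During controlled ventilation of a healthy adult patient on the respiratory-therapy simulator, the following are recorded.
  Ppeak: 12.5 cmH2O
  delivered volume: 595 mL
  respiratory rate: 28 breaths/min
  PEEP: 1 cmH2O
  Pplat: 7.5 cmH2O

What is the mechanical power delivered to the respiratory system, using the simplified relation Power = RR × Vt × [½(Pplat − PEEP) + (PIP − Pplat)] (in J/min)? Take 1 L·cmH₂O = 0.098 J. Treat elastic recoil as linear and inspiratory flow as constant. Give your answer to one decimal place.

Per-breath work = Vt × [½(Pplat−PEEP) + (PIP−Pplat)] = 0.595 × [0.5×6.5 + 5.0] = 0.595 × 8.25 = 4.909 L·cmH2O.
Power = 28 × 4.909 = 137.45 L·cmH2O/min.
× 0.098 J/(L·cmH2O) → 13.47 J/min.

13.5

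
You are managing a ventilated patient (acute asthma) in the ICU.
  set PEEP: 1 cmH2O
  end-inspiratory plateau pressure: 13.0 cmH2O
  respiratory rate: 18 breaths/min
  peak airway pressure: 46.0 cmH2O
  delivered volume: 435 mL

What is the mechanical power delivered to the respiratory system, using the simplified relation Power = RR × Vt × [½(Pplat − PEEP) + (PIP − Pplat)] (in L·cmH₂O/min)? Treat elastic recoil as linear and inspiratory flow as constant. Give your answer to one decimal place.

Per-breath work = Vt × [½(Pplat−PEEP) + (PIP−Pplat)] = 0.435 × [0.5×12.0 + 33.0] = 0.435 × 39.0 = 16.965 L·cmH2O.
Power = 18 × 16.965 = 305.37 L·cmH2O/min.

305.4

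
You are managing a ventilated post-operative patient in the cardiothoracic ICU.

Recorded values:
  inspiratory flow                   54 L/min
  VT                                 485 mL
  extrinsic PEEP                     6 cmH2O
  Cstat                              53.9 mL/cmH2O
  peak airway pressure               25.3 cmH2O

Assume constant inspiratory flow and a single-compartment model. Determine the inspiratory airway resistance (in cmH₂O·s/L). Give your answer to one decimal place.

11.4

Flow: 54 L/min ÷ 60 = 0.9 L/s.
Equation of motion (constant flow): PIP = Vt/C + R·V̇ + PEEP.
R·V̇ = PIP − Vt/C − PEEP = 25.3 − 485/53.9 − 6 = 25.3 − 8.998 − 6 = 10.302 cmH2O.
R = 10.302 / 0.9 = 11.447 cmH2O·s/L.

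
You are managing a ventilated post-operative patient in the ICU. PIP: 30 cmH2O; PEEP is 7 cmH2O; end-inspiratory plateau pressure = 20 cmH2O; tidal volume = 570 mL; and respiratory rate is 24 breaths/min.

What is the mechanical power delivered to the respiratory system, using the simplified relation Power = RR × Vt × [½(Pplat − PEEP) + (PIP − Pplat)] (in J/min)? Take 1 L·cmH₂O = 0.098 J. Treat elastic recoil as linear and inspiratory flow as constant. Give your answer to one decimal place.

22.1

Per-breath work = Vt × [½(Pplat−PEEP) + (PIP−Pplat)] = 0.570 × [0.5×13.0 + 10.0] = 0.570 × 16.5 = 9.405 L·cmH2O.
Power = 24 × 9.405 = 225.72 L·cmH2O/min.
× 0.098 J/(L·cmH2O) → 22.121 J/min.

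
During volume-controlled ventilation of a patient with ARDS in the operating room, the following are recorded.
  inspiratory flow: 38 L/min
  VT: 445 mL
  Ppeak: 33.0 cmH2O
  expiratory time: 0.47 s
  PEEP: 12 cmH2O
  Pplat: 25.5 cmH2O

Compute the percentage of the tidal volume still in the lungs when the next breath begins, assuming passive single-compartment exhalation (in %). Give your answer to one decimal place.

Flow: 38 L/min ÷ 60 = 0.6333 L/s.
R = (PIP − Pplat)/V̇ = (33.0 − 25.5) / 0.6333 = 7.5/0.6333 = 11.843 cmH2O·s/L.
C = Vt/(Pplat − PEEP) = 445.0 / (25.5 − 12) = 445.0/13.5 = 32.963 mL/cmH2O.
τ = R × C = 11.843 × 0.03296 L/cmH2O = 0.3903 s.
Fraction remaining at end-expiration = e^(−Te/τ) = e^(−0.47/0.3903) = 0.2999 → 29.99%.

30.0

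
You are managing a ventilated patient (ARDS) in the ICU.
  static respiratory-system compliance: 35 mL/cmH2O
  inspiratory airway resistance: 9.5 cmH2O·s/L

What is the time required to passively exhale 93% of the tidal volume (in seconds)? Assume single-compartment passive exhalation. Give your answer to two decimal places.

0.88

τ = R × C = 9.5 × 35 mL/cmH2O = 9.5 × 0.035 L/cmH2O = 0.3325 s.
Exhaled fraction f = 1 − e^(−t/τ) → t = −τ·ln(1 − f) = −0.3325·ln(0.07) = 0.8842 s.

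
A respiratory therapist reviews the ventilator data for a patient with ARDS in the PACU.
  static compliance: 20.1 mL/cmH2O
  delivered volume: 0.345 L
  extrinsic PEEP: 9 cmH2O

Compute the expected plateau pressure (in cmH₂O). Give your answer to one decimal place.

Pplat = PEEP + Vt / Cstat = 9 + 345 / 20.1 = 9 + 17.164 = 26.164 cmH2O.

26.2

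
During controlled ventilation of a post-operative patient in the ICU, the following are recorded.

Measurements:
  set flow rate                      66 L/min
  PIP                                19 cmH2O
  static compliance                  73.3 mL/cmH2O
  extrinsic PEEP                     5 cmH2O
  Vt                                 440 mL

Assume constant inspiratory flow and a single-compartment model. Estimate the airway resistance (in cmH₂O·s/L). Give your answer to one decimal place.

Flow: 66 L/min ÷ 60 = 1.1 L/s.
Equation of motion (constant flow): PIP = Vt/C + R·V̇ + PEEP.
R·V̇ = PIP − Vt/C − PEEP = 19 − 440/73.3 − 5 = 19 − 6.003 − 5 = 7.997 cmH2O.
R = 7.997 / 1.1 = 7.27 cmH2O·s/L.

7.3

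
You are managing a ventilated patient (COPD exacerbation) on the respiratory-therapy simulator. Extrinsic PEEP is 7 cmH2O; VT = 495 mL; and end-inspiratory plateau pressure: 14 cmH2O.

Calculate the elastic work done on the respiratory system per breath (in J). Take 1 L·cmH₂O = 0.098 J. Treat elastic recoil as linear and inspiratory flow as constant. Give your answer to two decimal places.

Elastic work ≈ ½ × (Pplat − PEEP) × Vt = 0.5 × (14 − 7) × 0.495 L = 0.5 × 7.0 × 0.495 = 1.733 L·cmH2O.
× 0.098 J/(L·cmH2O) → 0.1698 J.

0.17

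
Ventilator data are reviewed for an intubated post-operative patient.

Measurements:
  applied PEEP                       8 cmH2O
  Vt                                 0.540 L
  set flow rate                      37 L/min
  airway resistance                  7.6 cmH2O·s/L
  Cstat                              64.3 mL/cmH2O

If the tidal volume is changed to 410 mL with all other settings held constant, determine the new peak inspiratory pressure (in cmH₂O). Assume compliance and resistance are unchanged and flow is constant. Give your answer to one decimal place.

19.1

Flow: 37 L/min ÷ 60 = 0.6167 L/s.
PIP = Vt/C + R·V̇ + PEEP (constant-flow equation of motion).
Only the elastic term changes: ΔPIP = ΔVt / C = (410 − 540) / 64.3 = -2.022 cmH2O.
Original PIP = 540/64.3 + 7.6×0.6167 + 8 = 21.085 cmH2O; new PIP = 21.085 + (-2.022) = 19.063 cmH2O.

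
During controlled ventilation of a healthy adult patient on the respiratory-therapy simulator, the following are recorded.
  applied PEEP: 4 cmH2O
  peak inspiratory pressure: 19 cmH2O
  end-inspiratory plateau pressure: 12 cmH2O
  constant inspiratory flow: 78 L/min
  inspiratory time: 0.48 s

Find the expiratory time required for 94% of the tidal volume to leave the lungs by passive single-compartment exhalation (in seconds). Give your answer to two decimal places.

Flow: 78 L/min ÷ 60 = 1.3 L/s.
Vt = flow × Ti = 1.3 L/s × 0.48 s × 1000 mL/L = 624.0 mL.
R = (PIP − Pplat)/V̇ = (19 − 12) / 1.3 = 7.0/1.3 = 5.385 cmH2O·s/L.
C = Vt/(Pplat − PEEP) = 624.0 / (12 − 4) = 624.0/8.0 = 78.0 mL/cmH2O.
τ = R × C = 5.385 × 0.078 L/cmH2O = 0.42 s.
t = −τ·ln(1 − 0.94) = −0.42·ln(0.06) = 1.182 s.

1.18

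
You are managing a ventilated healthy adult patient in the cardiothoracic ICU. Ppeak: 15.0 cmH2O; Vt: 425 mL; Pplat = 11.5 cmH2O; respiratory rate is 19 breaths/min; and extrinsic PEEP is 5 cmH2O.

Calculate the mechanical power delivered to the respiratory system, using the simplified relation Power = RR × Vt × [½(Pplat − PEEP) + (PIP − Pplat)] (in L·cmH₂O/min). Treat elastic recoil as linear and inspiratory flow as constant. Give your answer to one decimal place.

Per-breath work = Vt × [½(Pplat−PEEP) + (PIP−Pplat)] = 0.425 × [0.5×6.5 + 3.5] = 0.425 × 6.75 = 2.869 L·cmH2O.
Power = 19 × 2.869 = 54.511 L·cmH2O/min.

54.5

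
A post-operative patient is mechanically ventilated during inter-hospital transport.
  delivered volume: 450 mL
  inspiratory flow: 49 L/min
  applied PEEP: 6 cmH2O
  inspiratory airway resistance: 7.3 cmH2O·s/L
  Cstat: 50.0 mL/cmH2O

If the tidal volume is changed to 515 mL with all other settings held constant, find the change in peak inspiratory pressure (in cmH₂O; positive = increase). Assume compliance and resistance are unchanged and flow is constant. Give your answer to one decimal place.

PIP = Vt/C + R·V̇ + PEEP (constant-flow equation of motion).
Only the elastic term changes: ΔPIP = ΔVt / C = (515 − 450) / 50.0 = 1.3 cmH2O.

1.3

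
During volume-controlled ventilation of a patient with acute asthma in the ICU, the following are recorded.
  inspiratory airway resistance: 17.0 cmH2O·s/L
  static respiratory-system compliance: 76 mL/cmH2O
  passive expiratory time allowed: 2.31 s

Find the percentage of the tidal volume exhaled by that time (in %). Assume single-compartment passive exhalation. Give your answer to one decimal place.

τ = R × C = 17.0 × 76 mL/cmH2O = 17.0 × 0.076 L/cmH2O = 1.292 s.
Passive exhalation: V(t)/V₀ = e^(−t/τ) = e^(−2.31/1.292) = 0.1673.
Fraction exhaled = 1 − 0.1673 = 0.8327 → 83.27%.

83.3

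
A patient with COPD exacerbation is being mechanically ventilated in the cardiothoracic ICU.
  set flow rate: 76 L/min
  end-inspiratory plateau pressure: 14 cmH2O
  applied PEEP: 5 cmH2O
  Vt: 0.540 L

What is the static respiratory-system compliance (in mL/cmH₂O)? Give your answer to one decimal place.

Cstat = Vt / (Pplat − PEEP) = 540 / (14 − 5) = 540 / 9.0 = 60.0 mL/cmH2O.

60.0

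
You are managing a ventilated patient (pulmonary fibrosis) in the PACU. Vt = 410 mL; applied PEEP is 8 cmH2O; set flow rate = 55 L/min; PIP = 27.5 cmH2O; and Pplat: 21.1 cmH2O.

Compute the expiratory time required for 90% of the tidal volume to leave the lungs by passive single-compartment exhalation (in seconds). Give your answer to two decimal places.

0.50

Flow: 55 L/min ÷ 60 = 0.9167 L/s.
R = (PIP − Pplat)/V̇ = (27.5 − 21.1) / 0.9167 = 6.4/0.9167 = 6.982 cmH2O·s/L.
C = Vt/(Pplat − PEEP) = 410.0 / (21.1 − 8) = 410.0/13.1 = 31.298 mL/cmH2O.
τ = R × C = 6.982 × 0.0313 L/cmH2O = 0.2185 s.
t = −τ·ln(1 − 0.90) = −0.2185·ln(0.1) = 0.5031 s.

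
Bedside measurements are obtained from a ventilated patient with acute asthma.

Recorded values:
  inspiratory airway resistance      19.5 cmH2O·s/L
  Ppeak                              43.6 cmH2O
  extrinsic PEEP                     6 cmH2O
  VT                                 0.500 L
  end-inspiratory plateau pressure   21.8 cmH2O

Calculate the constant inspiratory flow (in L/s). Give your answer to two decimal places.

flow = (PIP − Pplat) / Raw = 21.8 / 19.5 = 1.118 L/s.

1.12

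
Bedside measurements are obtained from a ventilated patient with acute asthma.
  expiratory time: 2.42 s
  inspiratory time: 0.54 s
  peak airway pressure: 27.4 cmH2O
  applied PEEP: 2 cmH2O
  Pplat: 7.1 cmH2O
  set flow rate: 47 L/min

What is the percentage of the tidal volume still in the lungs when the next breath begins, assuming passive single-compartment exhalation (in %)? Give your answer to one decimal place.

Flow: 47 L/min ÷ 60 = 0.7833 L/s.
Vt = flow × Ti = 0.7833 L/s × 0.54 s × 1000 mL/L = 422.98 mL.
R = (PIP − Pplat)/V̇ = (27.4 − 7.1) / 0.7833 = 20.3/0.7833 = 25.916 cmH2O·s/L.
C = Vt/(Pplat − PEEP) = 422.98 / (7.1 − 2) = 422.98/5.1 = 82.937 mL/cmH2O.
τ = R × C = 25.916 × 0.08294 L/cmH2O = 2.149 s.
Fraction remaining at end-expiration = e^(−Te/τ) = e^(−2.42/2.149) = 0.3243 → 32.43%.

32.4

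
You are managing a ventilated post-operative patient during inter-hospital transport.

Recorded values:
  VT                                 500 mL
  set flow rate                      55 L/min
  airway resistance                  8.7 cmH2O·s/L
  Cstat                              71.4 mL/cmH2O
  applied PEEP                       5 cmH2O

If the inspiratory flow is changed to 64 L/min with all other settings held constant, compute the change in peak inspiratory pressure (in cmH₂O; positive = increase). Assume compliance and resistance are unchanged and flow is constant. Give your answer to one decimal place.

Flow: 55 L/min ÷ 60 = 0.9167 L/s.
New flow: 64 L/min ÷ 60 = 1.0667 L/s.
PIP = Vt/C + R·V̇ + PEEP (constant-flow equation of motion).
Only the resistive term changes: ΔPIP = R × ΔV̇ = 8.7 × (1.0667 − 0.9167) = 8.7 × 0.15 = 1.305 cmH2O.

1.3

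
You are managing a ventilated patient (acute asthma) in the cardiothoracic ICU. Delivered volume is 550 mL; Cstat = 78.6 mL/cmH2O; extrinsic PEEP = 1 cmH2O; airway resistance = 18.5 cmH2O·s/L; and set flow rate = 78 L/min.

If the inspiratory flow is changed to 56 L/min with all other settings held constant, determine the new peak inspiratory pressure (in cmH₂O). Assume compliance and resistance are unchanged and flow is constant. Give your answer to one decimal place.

25.3

Flow: 78 L/min ÷ 60 = 1.3 L/s.
New flow: 56 L/min ÷ 60 = 0.9333 L/s.
PIP = Vt/C + R·V̇ + PEEP (constant-flow equation of motion).
Only the resistive term changes: ΔPIP = R × ΔV̇ = 18.5 × (0.9333 − 1.3) = 18.5 × -0.3667 = -6.784 cmH2O.
Original PIP = 550/78.6 + 18.5×1.3 + 1 = 32.047 cmH2O; new PIP = 32.047 + (-6.784) = 25.263 cmH2O.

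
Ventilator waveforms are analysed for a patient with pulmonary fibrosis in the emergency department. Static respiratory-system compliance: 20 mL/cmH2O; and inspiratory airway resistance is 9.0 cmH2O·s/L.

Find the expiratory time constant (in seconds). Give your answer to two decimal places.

τ = R × C = 9.0 × 20 mL/cmH2O = 9.0 × 0.020 L/cmH2O = 0.18 s.

0.18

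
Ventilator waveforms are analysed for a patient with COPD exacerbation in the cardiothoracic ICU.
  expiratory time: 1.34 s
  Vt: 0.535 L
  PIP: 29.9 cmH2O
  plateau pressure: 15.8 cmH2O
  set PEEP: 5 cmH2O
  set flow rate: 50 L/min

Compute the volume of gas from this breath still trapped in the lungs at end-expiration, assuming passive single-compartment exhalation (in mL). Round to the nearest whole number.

Flow: 50 L/min ÷ 60 = 0.8333 L/s.
R = (PIP − Pplat)/V̇ = (29.9 − 15.8) / 0.8333 = 14.1/0.8333 = 16.921 cmH2O·s/L.
C = Vt/(Pplat − PEEP) = 535.0 / (15.8 − 5) = 535.0/10.8 = 49.537 mL/cmH2O.
τ = R × C = 16.921 × 0.04954 L/cmH2O = 0.8383 s.
Fraction remaining = e^(−Te/τ) = e^(−1.34/0.8383) = 0.2022.
Trapped volume = 535.0 × 0.2022 = 108.18 mL.

108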